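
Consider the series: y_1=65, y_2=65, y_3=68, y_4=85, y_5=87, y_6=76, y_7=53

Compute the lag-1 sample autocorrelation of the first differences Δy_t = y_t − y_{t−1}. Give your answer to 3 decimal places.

0.360

First differences Δy: 0, 3, 17, 2, -11, -23
Mean of differences = -2.0000
Numerator Σ(Δy_t−Δȳ)(Δy_{t+1}−Δȳ) = 334.0000
Denominator Σ(Δy_t−Δȳ)² = 928.0000
r_1(Δy) = 334.0000 / 928.0000 = 0.360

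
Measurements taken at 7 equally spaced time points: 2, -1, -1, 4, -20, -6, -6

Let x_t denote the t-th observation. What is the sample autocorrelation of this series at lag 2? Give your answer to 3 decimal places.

Mean x̄ = (2 − 1 − 1 + 4 − 20 − 6 − 6)/7 = -4.0000
Deviations from mean: 6.0000, 3.0000, 3.0000, 8.0000, -16.0000, -2.0000, -2.0000
Σ(x_t−x̄)(x_{t+2}−x̄) = (18.0000) + (24.0000) + (-48.0000) + (-16.0000) + (32.0000) = 10.0000
Denominator Σ(x_t−x̄)² = 382.0000
r_2 = 10.0000 / 382.0000 = 0.026

0.026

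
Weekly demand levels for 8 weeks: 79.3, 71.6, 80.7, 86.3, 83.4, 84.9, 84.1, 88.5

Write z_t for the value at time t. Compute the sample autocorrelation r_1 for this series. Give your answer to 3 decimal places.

Mean z̄ = (79.3 + 71.6 + 80.7 + 86.3 + 83.4 + 84.9 + 84.1 + 88.5)/8 = 82.3500
Deviations from mean: -3.0500, -10.7500, -1.6500, 3.9500, 1.0500, 2.5500, 1.7500, 6.1500
Σ(z_t−z̄)(z_{t+1}−z̄) = (32.7875) + (17.7375) + (-6.5175) + (4.1475) + (2.6775) + (4.4625) + (10.7625) = 66.0575
Denominator Σ(z_t−z̄)² = 191.6800
r_1 = 66.0575 / 191.6800 = 0.345

0.345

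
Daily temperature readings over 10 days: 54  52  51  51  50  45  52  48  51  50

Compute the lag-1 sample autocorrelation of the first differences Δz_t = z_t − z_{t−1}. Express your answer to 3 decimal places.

-0.687

First differences Δz: -2, -1, 0, -1, -5, 7, -4, 3, -1
Mean of differences = -0.4444
Numerator Σ(Δz_t−Δz̄)(Δz_{t+1}−Δz̄) = -71.6420
Denominator Σ(Δz_t−Δz̄)² = 104.2222
r_1(Δz) = -71.6420 / 104.2222 = -0.687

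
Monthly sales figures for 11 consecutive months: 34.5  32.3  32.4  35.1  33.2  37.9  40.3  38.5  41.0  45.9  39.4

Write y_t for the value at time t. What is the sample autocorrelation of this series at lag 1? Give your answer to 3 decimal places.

0.637

Mean ȳ = (34.5 + 32.3 + 32.4 + 35.1 + 33.2 + 37.9 + 40.3 + 38.5 + 41.0 + 45.9 + 39.4)/11 = 37.3182
Numerator Σ_{t=1}^{10}(y_t−ȳ)(y_{t+1}−ȳ) = 115.5433
Denominator Σ(y_t−ȳ)² = 181.3564
r_1 = 115.5433 / 181.3564 = 0.637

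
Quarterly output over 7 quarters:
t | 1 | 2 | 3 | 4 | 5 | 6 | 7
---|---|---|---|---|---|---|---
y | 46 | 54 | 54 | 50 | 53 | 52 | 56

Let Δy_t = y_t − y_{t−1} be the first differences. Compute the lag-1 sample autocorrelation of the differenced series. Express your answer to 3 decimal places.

-0.206

First differences Δy: 8, 0, -4, 3, -1, 4
Mean of differences = 1.6667
Numerator Σ(Δy_t−Δȳ)(Δy_{t+1}−Δȳ) = -18.4444
Denominator Σ(Δy_t−Δȳ)² = 89.3333
r_1(Δy) = -18.4444 / 89.3333 = -0.206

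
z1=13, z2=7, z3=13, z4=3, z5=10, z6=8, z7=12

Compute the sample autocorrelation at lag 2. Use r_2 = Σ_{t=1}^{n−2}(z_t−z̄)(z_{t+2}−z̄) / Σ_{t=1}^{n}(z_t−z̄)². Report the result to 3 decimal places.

0.502

Mean z̄ = (13 + 7 + 13 + 3 + 10 + 8 + 12)/7 = 9.4286
Σ(z_t−z̄)(z_{t+2}−z̄) = (12.7551) + (15.6122) + (2.0408) + (9.1837) + (1.4694) = 41.0612
Denominator Σ(z_t−z̄)² = 81.7143
r_2 = 41.0612 / 81.7143 = 0.502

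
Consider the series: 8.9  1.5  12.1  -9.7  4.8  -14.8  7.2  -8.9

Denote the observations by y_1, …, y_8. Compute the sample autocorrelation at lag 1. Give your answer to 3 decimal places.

Mean ȳ = (8.9 + 1.5 + 12.1 − 9.7 + 4.8 − 14.8 + 7.2 − 8.9)/8 = 0.1375
Deviations from mean: 8.7625, 1.3625, 11.9625, -9.8375, 4.6625, -14.9375, 7.0625, -9.0375
Σ(y_t−ȳ)(y_{t+1}−ȳ) = (11.9389) + (16.2989) + (-117.6811) + (-45.8673) + (-69.6461) + (-105.4961) + (-63.8273) = -374.2802
Denominator Σ(y_t−ȳ)² = 694.9388
r_1 = -374.2802 / 694.9388 = -0.539

-0.539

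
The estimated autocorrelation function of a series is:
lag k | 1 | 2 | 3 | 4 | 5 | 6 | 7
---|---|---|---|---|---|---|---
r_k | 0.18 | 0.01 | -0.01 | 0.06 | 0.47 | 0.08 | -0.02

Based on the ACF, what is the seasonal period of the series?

5

The largest autocorrelation is r_5 = 0.47; the remaining lags stay at or below 0.18.
The dominant spike at lag 5 indicates a seasonal period of 5.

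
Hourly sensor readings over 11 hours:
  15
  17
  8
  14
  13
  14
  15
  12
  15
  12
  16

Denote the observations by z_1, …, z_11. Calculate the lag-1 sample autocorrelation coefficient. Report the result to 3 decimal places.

Mean z̄ = (15 + 17 + 8 + 14 + 13 + 14 + 15 + 12 + 15 + 12 + 16)/11 = 13.7273
Numerator Σ_{t=1}^{10}(z_t−z̄)(z_{t+1}−z̄) = -26.7107
Denominator Σ(z_t−z̄)² = 60.1818
r_1 = -26.7107 / 60.1818 = -0.444

-0.444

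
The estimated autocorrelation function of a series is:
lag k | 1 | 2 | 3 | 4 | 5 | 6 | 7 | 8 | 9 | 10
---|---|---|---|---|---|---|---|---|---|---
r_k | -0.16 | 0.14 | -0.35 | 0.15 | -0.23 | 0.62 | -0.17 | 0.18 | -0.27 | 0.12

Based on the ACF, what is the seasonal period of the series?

The largest autocorrelation is r_6 = 0.62; the remaining lags stay at or below 0.18.
The dominant spike at lag 6 indicates a seasonal period of 6.

6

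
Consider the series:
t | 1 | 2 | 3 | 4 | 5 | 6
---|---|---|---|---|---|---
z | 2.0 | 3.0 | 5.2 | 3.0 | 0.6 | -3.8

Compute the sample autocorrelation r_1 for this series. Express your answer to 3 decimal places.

0.303

Mean z̄ = (2.0 + 3.0 + 5.2 + 3.0 + 0.6 − 3.8)/6 = 1.6667
Deviations from mean: 0.3333, 1.3333, 3.5333, 1.3333, -1.0667, -5.4667
Σ(z_t−z̄)(z_{t+1}−z̄) = (0.4444) + (4.7111) + (4.7111) + (-1.4222) + (5.8311) = 14.2756
Denominator Σ(z_t−z̄)² = 47.1733
r_1 = 14.2756 / 47.1733 = 0.303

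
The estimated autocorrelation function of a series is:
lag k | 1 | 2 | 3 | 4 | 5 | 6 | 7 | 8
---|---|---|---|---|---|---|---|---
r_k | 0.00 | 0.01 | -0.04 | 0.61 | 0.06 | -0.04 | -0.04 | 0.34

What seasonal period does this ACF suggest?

The largest autocorrelation is r_4 = 0.61, with a weaker echo at lag 8 (0.34); the remaining lags stay at or below 0.06.
The dominant spike at lag 4 indicates a seasonal period of 4.

4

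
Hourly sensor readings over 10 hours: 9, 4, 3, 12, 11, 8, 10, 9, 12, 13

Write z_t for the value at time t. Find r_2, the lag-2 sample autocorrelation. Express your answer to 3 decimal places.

-0.247

Mean z̄ = (9 + 4 + 3 + 12 + 11 + 8 + 10 + 9 + 12 + 13)/10 = 9.1000
Numerator Σ_{t=1}^{8}(z_t−z̄)(z_{t+2}−z̄) = -24.9200
Denominator Σ(z_t−z̄)² = 100.9000
r_2 = -24.9200 / 100.9000 = -0.247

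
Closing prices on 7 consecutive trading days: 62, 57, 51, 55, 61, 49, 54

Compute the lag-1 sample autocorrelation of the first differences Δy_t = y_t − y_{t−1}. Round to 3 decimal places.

First differences Δy: -5, -6, 4, 6, -12, 5
Mean of differences = -1.3333
Numerator Σ(Δy_t−Δȳ)(Δy_{t+1}−Δȳ) = -114.4444
Denominator Σ(Δy_t−Δȳ)² = 271.3333
r_1(Δy) = -114.4444 / 271.3333 = -0.422

-0.422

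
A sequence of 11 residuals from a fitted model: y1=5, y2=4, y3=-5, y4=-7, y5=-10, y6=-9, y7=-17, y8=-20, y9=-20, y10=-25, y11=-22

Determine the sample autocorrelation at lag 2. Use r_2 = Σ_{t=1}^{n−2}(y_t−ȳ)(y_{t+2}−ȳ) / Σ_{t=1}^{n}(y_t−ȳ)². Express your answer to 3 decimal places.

Mean ȳ = (5 + 4 − 5 − 7 − 10 − 9 − 17 − 20 − 20 − 25 − 22)/11 = -11.4545
Numerator Σ_{t=1}^{9}(y_t−ȳ)(y_{t+2}−ȳ) = 419.5868
Denominator Σ(y_t−ȳ)² = 1050.7273
r_2 = 419.5868 / 1050.7273 = 0.399

0.399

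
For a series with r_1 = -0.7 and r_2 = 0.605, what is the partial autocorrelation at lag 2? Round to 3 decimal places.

φ_{22} = (r_2 − r_1²) / (1 − r_1²)
r_1² = (-0.7)² = 0.49
Numerator = 0.605 − 0.4900 = 0.1150; denominator = 1 − 0.4900 = 0.5100
φ_{22} = 0.1150 / 0.5100 = 0.225

0.225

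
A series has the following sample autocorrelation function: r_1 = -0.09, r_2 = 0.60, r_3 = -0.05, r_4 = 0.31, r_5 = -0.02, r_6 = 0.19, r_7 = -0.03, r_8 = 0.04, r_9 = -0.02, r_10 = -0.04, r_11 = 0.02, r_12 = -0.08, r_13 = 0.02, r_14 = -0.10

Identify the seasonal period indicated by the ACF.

2

The largest autocorrelation is r_2 = 0.60, with weaker echoes at lags 4 (0.31) and 6 (0.19); the remaining lags stay at or below 0.04.
The dominant spike at lag 2 indicates a seasonal period of 2.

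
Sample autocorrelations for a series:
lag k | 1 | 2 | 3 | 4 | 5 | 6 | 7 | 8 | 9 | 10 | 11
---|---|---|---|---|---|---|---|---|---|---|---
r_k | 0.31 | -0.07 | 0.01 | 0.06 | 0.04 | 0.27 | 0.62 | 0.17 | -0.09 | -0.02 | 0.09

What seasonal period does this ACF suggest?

The largest autocorrelation is r_7 = 0.62; the remaining lags stay at or below 0.31.
The dominant spike at lag 7 indicates a seasonal period of 7.

7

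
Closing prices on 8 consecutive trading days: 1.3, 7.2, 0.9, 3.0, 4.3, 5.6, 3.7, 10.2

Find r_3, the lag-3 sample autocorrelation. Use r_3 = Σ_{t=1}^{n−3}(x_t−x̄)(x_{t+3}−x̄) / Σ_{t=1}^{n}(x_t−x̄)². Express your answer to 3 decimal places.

0.006

Mean x̄ = (1.3 + 7.2 + 0.9 + 3.0 + 4.3 + 5.6 + 3.7 + 10.2)/8 = 4.5250
Numerator Σ_{t=1}^{5}(x_t−x̄)(x_{t+3}−x̄) = 0.4006
Denominator Σ(x_t−x̄)² = 67.1150
r_3 = 0.4006 / 67.1150 = 0.006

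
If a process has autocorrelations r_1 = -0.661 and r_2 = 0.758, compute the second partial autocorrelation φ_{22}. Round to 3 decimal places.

φ_{22} = (r_2 − r_1²) / (1 − r_1²)
r_1² = (-0.661)² = 0.436921
Numerator = 0.758 − 0.4369 = 0.3211; denominator = 1 − 0.4369 = 0.5631
φ_{22} = 0.3211 / 0.5631 = 0.570

0.570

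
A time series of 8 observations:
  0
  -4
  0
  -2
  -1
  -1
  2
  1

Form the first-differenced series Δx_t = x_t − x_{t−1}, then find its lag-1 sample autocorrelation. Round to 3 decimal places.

First differences Δx: -4, 4, -2, 1, 0, 3, -1
Mean of differences = 0.1429
Numerator Σ(Δx_t−Δx̄)(Δx_{t+1}−Δx̄) = -29.8776
Denominator Σ(Δx_t−Δx̄)² = 46.8571
r_1(Δx) = -29.8776 / 46.8571 = -0.638

-0.638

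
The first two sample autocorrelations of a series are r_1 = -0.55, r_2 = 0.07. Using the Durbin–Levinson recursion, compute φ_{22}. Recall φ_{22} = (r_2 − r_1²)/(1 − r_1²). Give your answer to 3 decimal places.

-0.333

φ_{22} = (r_2 − r_1²) / (1 − r_1²)
r_1² = (-0.55)² = 0.3025
Numerator = 0.07 − 0.3025 = -0.2325; denominator = 1 − 0.3025 = 0.6975
φ_{22} = -0.2325 / 0.6975 = -0.333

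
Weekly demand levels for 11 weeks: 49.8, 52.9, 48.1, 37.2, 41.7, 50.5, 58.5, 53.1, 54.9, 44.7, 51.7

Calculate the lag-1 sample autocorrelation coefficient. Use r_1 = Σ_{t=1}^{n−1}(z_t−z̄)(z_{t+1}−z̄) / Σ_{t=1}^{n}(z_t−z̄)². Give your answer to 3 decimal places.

0.332

Mean z̄ = (49.8 + 52.9 + 48.1 + 37.2 + 41.7 + 50.5 + 58.5 + 53.1 + 54.9 + 44.7 + 51.7)/11 = 49.3727
Numerator Σ_{t=1}^{10}(z_t−z̄)(z_{t+1}−z̄) = 125.4674
Denominator Σ(z_t−z̄)² = 377.5618
r_1 = 125.4674 / 377.5618 = 0.332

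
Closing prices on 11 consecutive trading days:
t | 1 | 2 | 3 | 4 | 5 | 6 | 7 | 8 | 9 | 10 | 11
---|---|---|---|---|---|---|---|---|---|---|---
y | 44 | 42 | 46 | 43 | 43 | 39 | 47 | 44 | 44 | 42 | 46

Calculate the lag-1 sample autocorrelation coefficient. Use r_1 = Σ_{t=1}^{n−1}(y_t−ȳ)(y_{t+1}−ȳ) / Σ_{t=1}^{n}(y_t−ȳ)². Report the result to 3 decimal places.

-0.422

Mean ȳ = (44 + 42 + 46 + 43 + 43 + 39 + 47 + 44 + 44 + 42 + 46)/11 = 43.6364
Numerator Σ_{t=1}^{10}(y_t−ȳ)(y_{t+1}−ȳ) = -21.3140
Denominator Σ(y_t−ȳ)² = 50.5455
r_1 = -21.3140 / 50.5455 = -0.422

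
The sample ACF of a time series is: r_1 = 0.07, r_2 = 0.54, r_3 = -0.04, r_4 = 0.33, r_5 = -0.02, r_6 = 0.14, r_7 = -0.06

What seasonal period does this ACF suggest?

The largest autocorrelation is r_2 = 0.54, with a weaker echo at lag 4 (0.33); the remaining lags stay at or below 0.14.
The dominant spike at lag 2 indicates a seasonal period of 2.

2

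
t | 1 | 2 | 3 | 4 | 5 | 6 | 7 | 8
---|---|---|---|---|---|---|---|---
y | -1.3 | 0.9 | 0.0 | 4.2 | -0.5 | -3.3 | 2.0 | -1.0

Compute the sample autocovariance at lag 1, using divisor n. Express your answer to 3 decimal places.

-1.331

Mean ȳ = (-1.3 + 0.9 + 0.0 + 4.2 − 0.5 − 3.3 + 2.0 − 1.0)/8 = 0.1250
Deviations: -1.4250, 0.7750, -0.1250, 4.0750, -0.6250, -3.4250, 1.8750, -1.1250
Σ_{t=1}^{7}(y_t−ȳ)(y_{t+1}−ȳ) = -10.6481
γ_1 = -10.6481 / 8 = -1.331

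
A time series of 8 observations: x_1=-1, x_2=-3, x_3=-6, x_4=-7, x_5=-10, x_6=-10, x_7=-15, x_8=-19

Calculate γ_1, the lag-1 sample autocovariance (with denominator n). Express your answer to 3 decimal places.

17.076

Mean x̄ = (-1 − 3 − 6 − 7 − 10 − 10 − 15 − 19)/8 = -8.8750
Σ_{t=1}^{7}(x_t−x̄)(x_{t+1}−x̄) = 136.6094
γ_1 = 136.6094 / 8 = 17.076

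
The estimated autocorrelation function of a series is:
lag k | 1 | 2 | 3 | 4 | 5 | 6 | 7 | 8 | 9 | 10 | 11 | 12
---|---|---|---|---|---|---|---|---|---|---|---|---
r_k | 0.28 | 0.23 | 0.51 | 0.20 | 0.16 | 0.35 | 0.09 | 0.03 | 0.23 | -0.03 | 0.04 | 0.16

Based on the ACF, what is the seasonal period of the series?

3

The largest autocorrelation is r_3 = 0.51, with a weaker echo at lag 6 (0.35); the remaining lags stay at or below 0.28. The elevated value at lag 1 (0.28), dropping to 0.23 at lag 2, reflects decaying short-term dependence rather than seasonality.
The dominant spike at lag 3 indicates a seasonal period of 3.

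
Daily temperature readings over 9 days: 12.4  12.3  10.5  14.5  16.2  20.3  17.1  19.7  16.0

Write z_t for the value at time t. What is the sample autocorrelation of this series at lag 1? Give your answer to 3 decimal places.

0.559

Mean z̄ = (12.4 + 12.3 + 10.5 + 14.5 + 16.2 + 20.3 + 17.1 + 19.7 + 16.0)/9 = 15.4444
Numerator Σ_{t=1}^{8}(z_t−z̄)(z_{t+1}−z̄) = 50.1936
Denominator Σ(z_t−z̄)² = 89.8022
r_1 = 50.1936 / 89.8022 = 0.559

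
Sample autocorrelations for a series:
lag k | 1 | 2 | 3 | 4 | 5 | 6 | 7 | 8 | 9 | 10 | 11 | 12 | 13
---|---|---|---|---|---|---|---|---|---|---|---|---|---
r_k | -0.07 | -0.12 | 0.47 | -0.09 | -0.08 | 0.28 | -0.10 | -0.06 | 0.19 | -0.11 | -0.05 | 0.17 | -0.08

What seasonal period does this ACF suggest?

The largest autocorrelation is r_3 = 0.47, with weaker echoes at lags 6 (0.28), 9 (0.19) and 12 (0.17); the remaining lags stay at or below -0.05.
The dominant spike at lag 3 indicates a seasonal period of 3.

3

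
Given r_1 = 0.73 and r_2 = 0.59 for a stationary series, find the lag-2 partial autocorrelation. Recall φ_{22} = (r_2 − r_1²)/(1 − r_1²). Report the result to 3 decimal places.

0.122

φ_{22} = (r_2 − r_1²) / (1 − r_1²)
r_1² = (0.73)² = 0.5329
Numerator = 0.59 − 0.5329 = 0.0571; denominator = 1 − 0.5329 = 0.4671
φ_{22} = 0.0571 / 0.4671 = 0.122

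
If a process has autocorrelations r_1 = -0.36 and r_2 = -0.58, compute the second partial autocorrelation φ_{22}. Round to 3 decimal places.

-0.815

φ_{22} = (r_2 − r_1²) / (1 − r_1²)
r_1² = (-0.36)² = 0.1296
Numerator = -0.58 − 0.1296 = -0.7096; denominator = 1 − 0.1296 = 0.8704
φ_{22} = -0.7096 / 0.8704 = -0.815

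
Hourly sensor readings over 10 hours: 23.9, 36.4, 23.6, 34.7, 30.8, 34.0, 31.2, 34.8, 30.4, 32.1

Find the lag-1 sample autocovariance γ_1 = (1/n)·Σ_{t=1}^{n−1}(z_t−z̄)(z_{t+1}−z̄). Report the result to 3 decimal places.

-11.014

Mean z̄ = (23.9 + 36.4 + 23.6 + 34.7 + 30.8 + 34.0 + 31.2 + 34.8 + 30.4 + 32.1)/10 = 31.1900
Σ_{t=1}^{9}(z_t−z̄)(z_{t+1}−z̄) = -110.1371
γ_1 = -110.1371 / 10 = -11.014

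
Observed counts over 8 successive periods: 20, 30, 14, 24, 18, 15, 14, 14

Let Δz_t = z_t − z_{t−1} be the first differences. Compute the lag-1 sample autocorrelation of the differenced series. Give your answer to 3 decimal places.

First differences Δz: 10, -16, 10, -6, -3, -1, 0
Mean of differences = -0.8571
Numerator Σ(Δz_t−Δz̄)(Δz_{t+1}−Δz̄) = -373.4490
Denominator Σ(Δz_t−Δz̄)² = 496.8571
r_1(Δz) = -373.4490 / 496.8571 = -0.752

-0.752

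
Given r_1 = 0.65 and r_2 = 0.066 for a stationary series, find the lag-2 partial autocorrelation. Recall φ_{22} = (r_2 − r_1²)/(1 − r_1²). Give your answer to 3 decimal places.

-0.617

φ_{22} = (r_2 − r_1²) / (1 − r_1²)
r_1² = (0.65)² = 0.4225
Numerator = 0.066 − 0.4225 = -0.3565; denominator = 1 − 0.4225 = 0.5775
φ_{22} = -0.3565 / 0.5775 = -0.617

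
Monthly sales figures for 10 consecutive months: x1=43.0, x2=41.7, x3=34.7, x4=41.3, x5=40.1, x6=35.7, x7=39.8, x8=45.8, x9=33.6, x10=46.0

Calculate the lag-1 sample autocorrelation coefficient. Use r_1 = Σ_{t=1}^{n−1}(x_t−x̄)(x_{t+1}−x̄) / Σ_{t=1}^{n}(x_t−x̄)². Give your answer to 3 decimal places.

-0.503

Mean x̄ = (43.0 + 41.7 + 34.7 + 41.3 + 40.1 + 35.7 + 39.8 + 45.8 + 33.6 + 46.0)/10 = 40.1700
Numerator Σ_{t=1}^{9}(x_t−x̄)(x_{t+1}−x̄) = -85.7079
Denominator Σ(x_t−x̄)² = 170.5210
r_1 = -85.7079 / 170.5210 = -0.503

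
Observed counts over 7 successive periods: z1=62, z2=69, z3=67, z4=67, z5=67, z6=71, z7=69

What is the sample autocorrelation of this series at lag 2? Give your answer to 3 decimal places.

Mean z̄ = (62 + 69 + 67 + 67 + 67 + 71 + 69)/7 = 67.4286
Deviations from mean: -5.4286, 1.5714, -0.4286, -0.4286, -0.4286, 3.5714, 1.5714
Numerator Σ_{t=1}^{5}(z_t−z̄)(z_{t+2}−z̄) = -0.3673
Denominator Σ(z_t−z̄)² = 47.7143
r_2 = -0.3673 / 47.7143 = -0.008

-0.008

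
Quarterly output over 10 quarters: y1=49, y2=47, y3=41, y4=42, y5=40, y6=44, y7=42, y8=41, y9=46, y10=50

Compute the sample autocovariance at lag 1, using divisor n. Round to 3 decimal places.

3.376

Mean ȳ = (49 + 47 + 41 + 42 + 40 + 44 + 42 + 41 + 46 + 50)/10 = 44.2000
Σ_{t=1}^{9}(y_t−ȳ)(y_{t+1}−ȳ) = 33.7600
γ_1 = 33.7600 / 10 = 3.376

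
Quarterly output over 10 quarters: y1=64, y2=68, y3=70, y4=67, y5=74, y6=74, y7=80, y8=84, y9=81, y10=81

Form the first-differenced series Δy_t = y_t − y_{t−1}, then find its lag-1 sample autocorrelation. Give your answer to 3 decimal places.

First differences Δy: 4, 2, -3, 7, 0, 6, 4, -3, 0
Mean of differences = 1.8889
Numerator Σ(Δy_t−Δȳ)(Δy_{t+1}−Δȳ) = -35.1235
Denominator Σ(Δy_t−Δȳ)² = 106.8889
r_1(Δy) = -35.1235 / 106.8889 = -0.329

-0.329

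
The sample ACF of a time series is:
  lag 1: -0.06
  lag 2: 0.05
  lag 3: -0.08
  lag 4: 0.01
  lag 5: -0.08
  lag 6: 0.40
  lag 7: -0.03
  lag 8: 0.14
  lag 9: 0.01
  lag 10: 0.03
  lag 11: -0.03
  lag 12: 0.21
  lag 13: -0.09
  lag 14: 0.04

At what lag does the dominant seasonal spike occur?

The largest autocorrelation is r_6 = 0.40, with a weaker echo at lag 12 (0.21); the remaining lags stay at or below 0.14.
The dominant spike at lag 6 indicates a seasonal period of 6.

6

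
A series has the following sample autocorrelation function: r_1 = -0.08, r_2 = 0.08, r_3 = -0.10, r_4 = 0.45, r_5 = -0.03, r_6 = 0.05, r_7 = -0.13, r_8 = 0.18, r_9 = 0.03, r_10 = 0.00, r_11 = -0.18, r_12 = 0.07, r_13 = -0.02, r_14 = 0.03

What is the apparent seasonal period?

4

The largest autocorrelation is r_4 = 0.45, with a weaker echo at lag 8 (0.18); the remaining lags stay at or below 0.08.
The dominant spike at lag 4 indicates a seasonal period of 4.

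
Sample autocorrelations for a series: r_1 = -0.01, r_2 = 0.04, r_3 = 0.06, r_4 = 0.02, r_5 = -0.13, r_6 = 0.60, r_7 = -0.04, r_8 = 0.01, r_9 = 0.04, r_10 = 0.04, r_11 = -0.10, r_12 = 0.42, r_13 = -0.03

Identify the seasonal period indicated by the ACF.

6

The largest autocorrelation is r_6 = 0.60, with a weaker echo at lag 12 (0.42); the remaining lags stay at or below 0.06.
The dominant spike at lag 6 indicates a seasonal period of 6.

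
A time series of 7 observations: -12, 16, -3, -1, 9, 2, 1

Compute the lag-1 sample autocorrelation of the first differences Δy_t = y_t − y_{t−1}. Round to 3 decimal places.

First differences Δy: 28, -19, 2, 10, -7, -1
Mean of differences = 2.1667
Numerator Σ(Δy_t−Δȳ)(Δy_{t+1}−Δȳ) = -587.3611
Denominator Σ(Δy_t−Δȳ)² = 1270.8333
r_1(Δy) = -587.3611 / 1270.8333 = -0.462

-0.462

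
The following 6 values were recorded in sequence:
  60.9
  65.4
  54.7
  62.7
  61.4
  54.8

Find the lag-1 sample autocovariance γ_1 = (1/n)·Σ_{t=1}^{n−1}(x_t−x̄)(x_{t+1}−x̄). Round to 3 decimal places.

Mean x̄ = (60.9 + 65.4 + 54.7 + 62.7 + 61.4 + 54.8)/6 = 59.9833
Deviations: 0.9167, 5.4167, -5.2833, 2.7167, 1.4167, -5.1833
Σ_{t=1}^{5}(x_t−x̄)(x_{t+1}−x̄) = -41.5003
γ_1 = -41.5003 / 6 = -6.917

-6.917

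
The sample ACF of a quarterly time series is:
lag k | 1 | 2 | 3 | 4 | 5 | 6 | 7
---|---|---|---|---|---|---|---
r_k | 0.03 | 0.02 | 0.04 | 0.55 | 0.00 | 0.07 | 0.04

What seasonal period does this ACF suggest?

4

The largest autocorrelation is r_4 = 0.55; the remaining lags stay at or below 0.07.
The dominant spike at lag 4 indicates a seasonal period of 4.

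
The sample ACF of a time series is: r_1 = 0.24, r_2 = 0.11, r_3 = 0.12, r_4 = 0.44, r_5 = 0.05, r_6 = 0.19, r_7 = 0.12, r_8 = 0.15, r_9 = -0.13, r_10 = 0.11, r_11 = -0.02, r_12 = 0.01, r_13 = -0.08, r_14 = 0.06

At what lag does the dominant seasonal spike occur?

The largest autocorrelation is r_4 = 0.44; the remaining lags stay at or below 0.24. The elevated value at lag 1 (0.24), dropping to 0.11 at lag 2, reflects decaying short-term dependence rather than seasonality.
The dominant spike at lag 4 indicates a seasonal period of 4.

4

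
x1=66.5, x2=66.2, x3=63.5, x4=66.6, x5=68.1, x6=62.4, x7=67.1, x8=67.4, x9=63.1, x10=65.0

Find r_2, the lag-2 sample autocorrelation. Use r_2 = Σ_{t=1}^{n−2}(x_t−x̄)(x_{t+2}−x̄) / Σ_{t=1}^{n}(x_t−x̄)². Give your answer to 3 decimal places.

Mean x̄ = (66.5 + 66.2 + 63.5 + 66.6 + 68.1 + 62.4 + 67.1 + 67.4 + 63.1 + 65.0)/10 = 65.5900
Numerator Σ_{t=1}^{8}(x_t−x̄)(x_{t+2}−x̄) = -16.5652
Denominator Σ(x_t−x̄)² = 35.1690
r_2 = -16.5652 / 35.1690 = -0.471

-0.471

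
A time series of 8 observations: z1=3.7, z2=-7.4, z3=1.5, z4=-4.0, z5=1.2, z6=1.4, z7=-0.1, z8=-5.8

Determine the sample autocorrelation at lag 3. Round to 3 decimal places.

-0.317

Mean z̄ = (3.7 − 7.4 + 1.5 − 4.0 + 1.2 + 1.4 − 0.1 − 5.8)/8 = -1.1875
Deviations from mean: 4.8875, -6.2125, 2.6875, -2.8125, 2.3875, 2.5875, 1.0875, -4.6125
Σ(z_t−z̄)(z_{t+3}−z̄) = (-13.7461) + (-14.8323) + (6.9539) + (-3.0586) + (-11.0123) = -35.6955
Denominator Σ(z_t−z̄)² = 112.4688
r_3 = -35.6955 / 112.4688 = -0.317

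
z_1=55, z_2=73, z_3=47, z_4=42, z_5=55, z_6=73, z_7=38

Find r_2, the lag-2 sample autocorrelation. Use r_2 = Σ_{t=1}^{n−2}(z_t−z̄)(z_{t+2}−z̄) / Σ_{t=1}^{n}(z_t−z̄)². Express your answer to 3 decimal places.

Mean z̄ = (55 + 73 + 47 + 42 + 55 + 73 + 38)/7 = 54.7143
Deviations from mean: 0.2857, 18.2857, -7.7143, -12.7143, 0.2857, 18.2857, -16.7143
Numerator Σ_{t=1}^{5}(z_t−z̄)(z_{t+2}−z̄) = -474.1633
Denominator Σ(z_t−z̄)² = 1169.4286
r_2 = -474.1633 / 1169.4286 = -0.405

-0.405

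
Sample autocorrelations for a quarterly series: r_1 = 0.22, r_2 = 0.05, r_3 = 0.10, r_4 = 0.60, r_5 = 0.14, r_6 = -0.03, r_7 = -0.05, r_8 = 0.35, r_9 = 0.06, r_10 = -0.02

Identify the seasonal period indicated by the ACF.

The largest autocorrelation is r_4 = 0.60, with a weaker echo at lag 8 (0.35); the remaining lags stay at or below 0.22. The elevated value at lag 1 (0.22), dropping to 0.05 at lag 2, reflects decaying short-term dependence rather than seasonality.
The dominant spike at lag 4 indicates a seasonal period of 4.

4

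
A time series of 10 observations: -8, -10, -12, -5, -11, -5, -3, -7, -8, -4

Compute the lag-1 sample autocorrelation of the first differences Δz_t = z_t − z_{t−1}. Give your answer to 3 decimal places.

First differences Δz: -2, -2, 7, -6, 6, 2, -4, -1, 4
Mean of differences = 0.4444
Numerator Σ(Δz_t−Δz̄)(Δz_{t+1}−Δz̄) = -85.0864
Denominator Σ(Δz_t−Δz̄)² = 164.2222
r_1(Δz) = -85.0864 / 164.2222 = -0.518

-0.518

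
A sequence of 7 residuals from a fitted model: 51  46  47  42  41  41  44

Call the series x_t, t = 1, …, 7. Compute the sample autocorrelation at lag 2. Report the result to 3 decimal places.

0.177

Mean x̄ = (51 + 46 + 47 + 42 + 41 + 41 + 44)/7 = 44.5714
Deviations from mean: 6.4286, 1.4286, 2.4286, -2.5714, -3.5714, -3.5714, -0.5714
Σ(x_t−x̄)(x_{t+2}−x̄) = (15.6122) + (-3.6735) + (-8.6735) + (9.1837) + (2.0408) = 14.4898
Denominator Σ(x_t−x̄)² = 81.7143
r_2 = 14.4898 / 81.7143 = 0.177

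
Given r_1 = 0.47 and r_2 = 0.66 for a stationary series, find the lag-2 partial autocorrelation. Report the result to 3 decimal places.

0.564

φ_{22} = (r_2 − r_1²) / (1 − r_1²)
r_1² = (0.47)² = 0.2209
Numerator = 0.66 − 0.2209 = 0.4391; denominator = 1 − 0.2209 = 0.7791
φ_{22} = 0.4391 / 0.7791 = 0.564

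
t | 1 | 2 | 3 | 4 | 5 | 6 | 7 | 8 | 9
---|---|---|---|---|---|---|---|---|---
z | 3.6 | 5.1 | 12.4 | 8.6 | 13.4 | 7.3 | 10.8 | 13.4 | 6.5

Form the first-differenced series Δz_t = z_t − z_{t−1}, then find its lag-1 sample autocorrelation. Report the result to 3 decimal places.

First differences Δz: 1.5, 7.3, -3.8, 4.8, -6.1, 3.5, 2.6, -6.9
Mean of differences = 0.3625
Numerator Σ(Δz_t−Δz̄)(Δz_{t+1}−Δz̄) = -97.6402
Denominator Σ(Δz_t−Δz̄)² = 195.7988
r_1(Δz) = -97.6402 / 195.7988 = -0.499

-0.499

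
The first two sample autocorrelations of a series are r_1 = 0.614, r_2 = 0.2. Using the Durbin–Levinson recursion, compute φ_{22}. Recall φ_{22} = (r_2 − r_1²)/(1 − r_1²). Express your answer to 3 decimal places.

φ_{22} = (r_2 − r_1²) / (1 − r_1²)
r_1² = (0.614)² = 0.376996
Numerator = 0.2 − 0.3770 = -0.1770; denominator = 1 − 0.3770 = 0.6230
φ_{22} = -0.1770 / 0.6230 = -0.284

-0.284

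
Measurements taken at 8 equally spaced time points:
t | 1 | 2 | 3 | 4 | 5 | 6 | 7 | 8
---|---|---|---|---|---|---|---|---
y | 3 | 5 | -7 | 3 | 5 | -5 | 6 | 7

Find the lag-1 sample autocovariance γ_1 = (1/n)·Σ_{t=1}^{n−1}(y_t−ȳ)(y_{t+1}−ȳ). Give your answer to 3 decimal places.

Mean ȳ = (3 + 5 − 7 + 3 + 5 − 5 + 6 + 7)/8 = 2.1250
Deviations: 0.8750, 2.8750, -9.1250, 0.8750, 2.8750, -7.1250, 3.8750, 4.8750
Σ_{t=1}^{7}(y_t−ȳ)(y_{t+1}−ȳ) = -58.3906
γ_1 = -58.3906 / 8 = -7.299

-7.299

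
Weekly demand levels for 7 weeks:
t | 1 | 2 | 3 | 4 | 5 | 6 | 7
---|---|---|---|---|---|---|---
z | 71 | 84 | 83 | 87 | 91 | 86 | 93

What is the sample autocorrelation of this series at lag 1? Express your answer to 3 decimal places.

Mean z̄ = (71 + 84 + 83 + 87 + 91 + 86 + 93)/7 = 85.0000
Numerator Σ_{t=1}^{6}(z_t−z̄)(z_{t+1}−z̄) = 38.0000
Denominator Σ(z_t−z̄)² = 306.0000
r_1 = 38.0000 / 306.0000 = 0.124

0.124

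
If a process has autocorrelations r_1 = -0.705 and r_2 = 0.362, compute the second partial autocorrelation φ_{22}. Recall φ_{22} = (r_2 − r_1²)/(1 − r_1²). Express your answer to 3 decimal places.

φ_{22} = (r_2 − r_1²) / (1 − r_1²)
r_1² = (-0.705)² = 0.497025
Numerator = 0.362 − 0.4970 = -0.1350; denominator = 1 − 0.4970 = 0.5030
φ_{22} = -0.1350 / 0.5030 = -0.268

-0.268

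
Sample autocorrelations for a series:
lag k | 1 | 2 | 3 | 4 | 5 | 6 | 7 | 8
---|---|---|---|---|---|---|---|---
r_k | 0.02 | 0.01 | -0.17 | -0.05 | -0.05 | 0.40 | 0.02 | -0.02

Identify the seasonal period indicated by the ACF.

The largest autocorrelation is r_6 = 0.40; the remaining lags stay at or below 0.02.
The dominant spike at lag 6 indicates a seasonal period of 6.

6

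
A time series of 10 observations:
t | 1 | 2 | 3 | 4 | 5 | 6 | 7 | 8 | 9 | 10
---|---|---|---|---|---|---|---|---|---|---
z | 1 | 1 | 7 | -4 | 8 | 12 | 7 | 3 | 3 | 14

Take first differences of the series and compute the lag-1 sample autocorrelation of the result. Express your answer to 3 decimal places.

First differences Δz: 0, 6, -11, 12, 4, -5, -4, 0, 11
Mean of differences = 1.4444
Numerator Σ(Δz_t−Δz̄)(Δz_{t+1}−Δz̄) = -154.9753
Denominator Σ(Δz_t−Δz̄)² = 460.2222
r_1(Δz) = -154.9753 / 460.2222 = -0.337

-0.337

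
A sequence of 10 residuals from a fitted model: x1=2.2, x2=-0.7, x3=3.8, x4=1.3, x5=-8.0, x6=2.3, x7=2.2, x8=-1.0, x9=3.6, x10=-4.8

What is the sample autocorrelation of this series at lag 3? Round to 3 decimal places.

0.196

Mean x̄ = (2.2 − 0.7 + 3.8 + 1.3 − 8.0 + 2.3 + 2.2 − 1.0 + 3.6 − 4.8)/10 = 0.0900
Σ(x_t−x̄)(x_{t+3}−x̄) = (2.5531) + (6.3911) + (8.1991) + (2.5531) + (8.8181) + (7.7571) + (-10.3179) = 25.9537
Denominator Σ(x_t−x̄)² = 132.5090
r_3 = 25.9537 / 132.5090 = 0.196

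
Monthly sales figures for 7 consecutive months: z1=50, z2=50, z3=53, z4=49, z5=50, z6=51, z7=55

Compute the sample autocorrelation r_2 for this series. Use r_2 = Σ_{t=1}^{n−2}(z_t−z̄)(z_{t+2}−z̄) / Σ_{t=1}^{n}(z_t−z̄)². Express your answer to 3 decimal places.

Mean z̄ = (50 + 50 + 53 + 49 + 50 + 51 + 55)/7 = 51.1429
Deviations from mean: -1.1429, -1.1429, 1.8571, -2.1429, -1.1429, -0.1429, 3.8571
Numerator Σ_{t=1}^{5}(z_t−z̄)(z_{t+2}−z̄) = -5.8980
Denominator Σ(z_t−z̄)² = 26.8571
r_2 = -5.8980 / 26.8571 = -0.220

-0.220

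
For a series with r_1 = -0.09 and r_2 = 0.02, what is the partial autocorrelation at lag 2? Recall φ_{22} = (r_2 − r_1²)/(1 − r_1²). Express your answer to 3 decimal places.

φ_{22} = (r_2 − r_1²) / (1 − r_1²)
r_1² = (-0.09)² = 0.0081
Numerator = 0.02 − 0.0081 = 0.0119; denominator = 1 − 0.0081 = 0.9919
φ_{22} = 0.0119 / 0.9919 = 0.012

0.012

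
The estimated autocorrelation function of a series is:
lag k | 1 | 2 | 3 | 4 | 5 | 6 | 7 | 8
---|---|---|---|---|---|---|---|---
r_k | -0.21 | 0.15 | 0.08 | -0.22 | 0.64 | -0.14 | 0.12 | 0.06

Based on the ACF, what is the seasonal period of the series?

The largest autocorrelation is r_5 = 0.64; the remaining lags stay at or below 0.15.
The dominant spike at lag 5 indicates a seasonal period of 5.

5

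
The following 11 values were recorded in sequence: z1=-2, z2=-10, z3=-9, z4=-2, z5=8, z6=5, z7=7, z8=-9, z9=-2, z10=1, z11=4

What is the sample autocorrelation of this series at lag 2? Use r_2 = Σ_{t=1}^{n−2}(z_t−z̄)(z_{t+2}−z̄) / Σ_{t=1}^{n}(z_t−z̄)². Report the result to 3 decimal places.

-0.159

Mean z̄ = (-2 − 10 − 9 − 2 + 8 + 5 + 7 − 9 − 2 + 1 + 4)/11 = -0.8182
Numerator Σ_{t=1}^{9}(z_t−z̄)(z_{t+2}−z̄) = -66.9752
Denominator Σ(z_t−z̄)² = 421.6364
r_2 = -66.9752 / 421.6364 = -0.159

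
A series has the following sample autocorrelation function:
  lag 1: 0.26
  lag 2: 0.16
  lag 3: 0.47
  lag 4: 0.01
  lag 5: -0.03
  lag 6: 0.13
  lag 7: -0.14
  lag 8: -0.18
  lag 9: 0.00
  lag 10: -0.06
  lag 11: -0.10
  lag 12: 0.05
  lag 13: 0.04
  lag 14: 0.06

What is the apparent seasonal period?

3

The largest autocorrelation is r_3 = 0.47; the remaining lags stay at or below 0.26. The elevated value at lag 1 (0.26), dropping to 0.16 at lag 2, reflects decaying short-term dependence rather than seasonality.
The dominant spike at lag 3 indicates a seasonal period of 3.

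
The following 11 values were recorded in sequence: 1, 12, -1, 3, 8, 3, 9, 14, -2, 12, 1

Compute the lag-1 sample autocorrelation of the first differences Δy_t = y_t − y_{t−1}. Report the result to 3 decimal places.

-0.665

First differences Δy: 11, -13, 4, 5, -5, 6, 5, -16, 14, -11
Mean of differences = 0.0000
Numerator Σ(Δy_t−Δȳ)(Δy_{t+1}−Δȳ) = -658.0000
Denominator Σ(Δy_t−Δȳ)² = 990.0000
r_1(Δy) = -658.0000 / 990.0000 = -0.665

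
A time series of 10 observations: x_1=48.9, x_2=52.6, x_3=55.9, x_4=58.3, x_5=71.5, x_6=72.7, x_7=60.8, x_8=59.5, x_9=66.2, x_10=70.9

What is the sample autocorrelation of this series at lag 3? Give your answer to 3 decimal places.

Mean x̄ = (48.9 + 52.6 + 55.9 + 58.3 + 71.5 + 72.7 + 60.8 + 59.5 + 66.2 + 70.9)/10 = 61.7300
Numerator Σ_{t=1}^{7}(x_t−x̄)(x_{t+3}−x̄) = -87.2377
Denominator Σ(x_t−x̄)² = 619.4210
r_3 = -87.2377 / 619.4210 = -0.141

-0.141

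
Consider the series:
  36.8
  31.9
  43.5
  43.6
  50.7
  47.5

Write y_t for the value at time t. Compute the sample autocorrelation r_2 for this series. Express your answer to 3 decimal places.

Mean ȳ = (36.8 + 31.9 + 43.5 + 43.6 + 50.7 + 47.5)/6 = 42.3333
Deviations from mean: -5.5333, -10.4333, 1.1667, 1.2667, 8.3667, 5.1667
Numerator Σ_{t=1}^{4}(y_t−ȳ)(y_{t+2}−ȳ) = -3.3656
Denominator Σ(y_t−ȳ)² = 239.1333
r_2 = -3.3656 / 239.1333 = -0.014

-0.014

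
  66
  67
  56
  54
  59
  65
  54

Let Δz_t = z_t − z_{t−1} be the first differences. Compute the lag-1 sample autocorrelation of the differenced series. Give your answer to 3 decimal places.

First differences Δz: 1, -11, -2, 5, 6, -11
Mean of differences = -2.0000
Numerator Σ(Δz_t−Δz̄)(Δz_{t+1}−Δz̄) = -43.0000
Denominator Σ(Δz_t−Δz̄)² = 284.0000
r_1(Δz) = -43.0000 / 284.0000 = -0.151

-0.151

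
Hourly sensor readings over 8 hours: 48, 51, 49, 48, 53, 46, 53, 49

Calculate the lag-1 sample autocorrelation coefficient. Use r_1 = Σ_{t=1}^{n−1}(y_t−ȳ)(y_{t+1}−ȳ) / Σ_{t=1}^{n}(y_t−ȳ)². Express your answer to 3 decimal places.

-0.778

Mean ȳ = (48 + 51 + 49 + 48 + 53 + 46 + 53 + 49)/8 = 49.6250
Deviations from mean: -1.6250, 1.3750, -0.6250, -1.6250, 3.3750, -3.6250, 3.3750, -0.6250
Σ(y_t−ȳ)(y_{t+1}−ȳ) = (-2.2344) + (-0.8594) + (1.0156) + (-5.4844) + (-12.2344) + (-12.2344) + (-2.1094) = -34.1406
Denominator Σ(y_t−ȳ)² = 43.8750
r_1 = -34.1406 / 43.8750 = -0.778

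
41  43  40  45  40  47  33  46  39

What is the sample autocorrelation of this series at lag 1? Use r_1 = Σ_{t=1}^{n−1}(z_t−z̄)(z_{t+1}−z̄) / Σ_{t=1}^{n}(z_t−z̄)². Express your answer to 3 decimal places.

Mean z̄ = (41 + 43 + 40 + 45 + 40 + 47 + 33 + 46 + 39)/9 = 41.5556
Numerator Σ_{t=1}^{8}(z_t−z̄)(z_{t+1}−z̄) = -118.1975
Denominator Σ(z_t−z̄)² = 148.2222
r_1 = -118.1975 / 148.2222 = -0.797

-0.797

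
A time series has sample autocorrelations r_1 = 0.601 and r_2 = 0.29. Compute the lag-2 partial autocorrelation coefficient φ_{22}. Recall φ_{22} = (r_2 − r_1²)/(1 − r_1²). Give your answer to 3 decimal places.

-0.111

φ_{22} = (r_2 − r_1²) / (1 − r_1²)
r_1² = (0.601)² = 0.361201
Numerator = 0.29 − 0.3612 = -0.0712; denominator = 1 − 0.3612 = 0.6388
φ_{22} = -0.0712 / 0.6388 = -0.111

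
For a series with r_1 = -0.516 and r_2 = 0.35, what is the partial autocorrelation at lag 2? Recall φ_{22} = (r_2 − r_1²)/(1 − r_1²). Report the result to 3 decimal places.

0.114

φ_{22} = (r_2 − r_1²) / (1 − r_1²)
r_1² = (-0.516)² = 0.266256
Numerator = 0.35 − 0.2663 = 0.0837; denominator = 1 − 0.2663 = 0.7337
φ_{22} = 0.0837 / 0.7337 = 0.114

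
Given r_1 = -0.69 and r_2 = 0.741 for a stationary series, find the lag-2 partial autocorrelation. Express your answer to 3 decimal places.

φ_{22} = (r_2 − r_1²) / (1 − r_1²)
r_1² = (-0.69)² = 0.4761
Numerator = 0.741 − 0.4761 = 0.2649; denominator = 1 − 0.4761 = 0.5239
φ_{22} = 0.2649 / 0.5239 = 0.506

0.506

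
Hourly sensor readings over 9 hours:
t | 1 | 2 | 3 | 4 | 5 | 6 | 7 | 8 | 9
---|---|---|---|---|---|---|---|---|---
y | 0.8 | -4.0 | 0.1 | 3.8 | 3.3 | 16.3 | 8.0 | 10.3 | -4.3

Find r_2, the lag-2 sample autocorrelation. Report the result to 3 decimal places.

0.159

Mean ȳ = (0.8 − 4.0 + 0.1 + 3.8 + 3.3 + 16.3 + 8.0 + 10.3 − 4.3)/9 = 3.8111
Σ(y_t−ȳ)(y_{t+2}−ȳ) = (11.1746) + (0.0868) + (1.8968) + (-0.1388) + (-2.1410) + (81.0390) + (-33.9765) = 57.9409
Denominator Σ(y_t−ȳ)² = 365.5289
r_2 = 57.9409 / 365.5289 = 0.159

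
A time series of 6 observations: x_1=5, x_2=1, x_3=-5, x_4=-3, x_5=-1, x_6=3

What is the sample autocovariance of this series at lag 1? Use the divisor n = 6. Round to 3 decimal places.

Mean x̄ = (5 + 1 − 5 − 3 − 1 + 3)/6 = 0.0000
Deviations: 5.0000, 1.0000, -5.0000, -3.0000, -1.0000, 3.0000
Σ_{t=1}^{5}(x_t−x̄)(x_{t+1}−x̄) = 15.0000
γ_1 = 15.0000 / 6 = 2.500

2.500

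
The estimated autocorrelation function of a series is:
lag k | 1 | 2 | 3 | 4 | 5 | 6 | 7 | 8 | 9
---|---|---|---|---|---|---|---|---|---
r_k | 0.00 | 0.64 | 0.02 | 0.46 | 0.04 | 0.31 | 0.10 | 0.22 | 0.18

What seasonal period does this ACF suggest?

2

The largest autocorrelation is r_2 = 0.64, with weaker echoes at lags 4 (0.46), 6 (0.31) and 8 (0.22); the remaining lags stay at or below 0.18.
The dominant spike at lag 2 indicates a seasonal period of 2.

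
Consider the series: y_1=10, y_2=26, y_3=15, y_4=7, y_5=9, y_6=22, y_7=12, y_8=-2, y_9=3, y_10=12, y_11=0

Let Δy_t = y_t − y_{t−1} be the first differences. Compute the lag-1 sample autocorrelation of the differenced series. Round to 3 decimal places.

-0.188

First differences Δy: 16, -11, -8, 2, 13, -10, -14, 5, 9, -12
Mean of differences = -1.0000
Numerator Σ(Δy_t−Δȳ)(Δy_{t+1}−Δȳ) = -216.0000
Denominator Σ(Δy_t−Δȳ)² = 1150.0000
r_1(Δy) = -216.0000 / 1150.0000 = -0.188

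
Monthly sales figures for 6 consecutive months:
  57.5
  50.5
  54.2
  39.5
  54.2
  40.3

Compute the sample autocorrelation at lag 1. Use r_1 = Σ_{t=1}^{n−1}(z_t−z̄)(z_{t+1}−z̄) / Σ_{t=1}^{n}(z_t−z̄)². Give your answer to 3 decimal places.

-0.424

Mean z̄ = (57.5 + 50.5 + 54.2 + 39.5 + 54.2 + 40.3)/6 = 49.3667
Deviations from mean: 8.1333, 1.1333, 4.8333, -9.8667, 4.8333, -9.0667
Σ(z_t−z̄)(z_{t+1}−z̄) = (9.2178) + (5.4778) + (-47.6889) + (-47.6889) + (-43.8222) = -124.5044
Denominator Σ(z_t−z̄)² = 293.7133
r_1 = -124.5044 / 293.7133 = -0.424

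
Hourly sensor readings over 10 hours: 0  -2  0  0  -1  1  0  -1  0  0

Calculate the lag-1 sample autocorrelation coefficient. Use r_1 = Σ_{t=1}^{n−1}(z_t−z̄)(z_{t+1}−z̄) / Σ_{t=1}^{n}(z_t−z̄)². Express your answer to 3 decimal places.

-0.326

Mean z̄ = (0 − 2 + 0 + 0 − 1 + 1 + 0 − 1 + 0 + 0)/10 = -0.3000
Numerator Σ_{t=1}^{9}(z_t−z̄)(z_{t+1}−z̄) = -1.9900
Denominator Σ(z_t−z̄)² = 6.1000
r_1 = -1.9900 / 6.1000 = -0.326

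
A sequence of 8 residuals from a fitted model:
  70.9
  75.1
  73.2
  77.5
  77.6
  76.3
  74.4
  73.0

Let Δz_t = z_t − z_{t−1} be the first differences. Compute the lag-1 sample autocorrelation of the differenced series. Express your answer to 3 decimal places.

First differences Δz: 4.2, -1.9, 4.3, 0.1, -1.3, -1.9, -1.4
Mean of differences = 0.3000
Numerator Σ(Δz_t−Δz̄)(Δz_{t+1}−Δz̄) = -10.6000
Denominator Σ(Δz_t−Δz̄)² = 46.3800
r_1(Δz) = -10.6000 / 46.3800 = -0.229

-0.229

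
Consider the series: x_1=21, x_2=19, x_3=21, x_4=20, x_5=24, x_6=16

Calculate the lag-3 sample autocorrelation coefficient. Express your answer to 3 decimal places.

-0.232

Mean x̄ = (21 + 19 + 21 + 20 + 24 + 16)/6 = 20.1667
Deviations from mean: 0.8333, -1.1667, 0.8333, -0.1667, 3.8333, -4.1667
Σ(x_t−x̄)(x_{t+3}−x̄) = (-0.1389) + (-4.4722) + (-3.4722) = -8.0833
Denominator Σ(x_t−x̄)² = 34.8333
r_3 = -8.0833 / 34.8333 = -0.232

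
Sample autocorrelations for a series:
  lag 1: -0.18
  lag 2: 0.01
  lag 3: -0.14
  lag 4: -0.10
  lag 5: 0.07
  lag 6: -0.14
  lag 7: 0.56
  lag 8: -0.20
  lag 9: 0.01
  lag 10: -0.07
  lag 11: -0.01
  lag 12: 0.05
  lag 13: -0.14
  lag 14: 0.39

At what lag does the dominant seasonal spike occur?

7

The largest autocorrelation is r_7 = 0.56, with a weaker echo at lag 14 (0.39); the remaining lags stay at or below 0.07.
The dominant spike at lag 7 indicates a seasonal period of 7.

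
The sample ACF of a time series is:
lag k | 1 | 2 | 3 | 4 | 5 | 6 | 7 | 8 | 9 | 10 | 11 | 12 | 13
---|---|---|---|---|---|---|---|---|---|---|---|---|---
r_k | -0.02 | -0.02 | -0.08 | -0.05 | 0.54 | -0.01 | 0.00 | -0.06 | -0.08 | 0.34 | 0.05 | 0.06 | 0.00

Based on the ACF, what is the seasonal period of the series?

5

The largest autocorrelation is r_5 = 0.54, with a weaker echo at lag 10 (0.34); the remaining lags stay at or below 0.06.
The dominant spike at lag 5 indicates a seasonal period of 5.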